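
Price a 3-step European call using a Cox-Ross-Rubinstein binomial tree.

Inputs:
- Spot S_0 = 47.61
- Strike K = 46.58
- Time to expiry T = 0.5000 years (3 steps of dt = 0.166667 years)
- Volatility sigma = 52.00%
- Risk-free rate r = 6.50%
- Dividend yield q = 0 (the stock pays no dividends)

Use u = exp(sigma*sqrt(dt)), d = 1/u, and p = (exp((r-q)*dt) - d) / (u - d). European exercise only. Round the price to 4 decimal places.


Answer: Price = V(0,0) = 8.6414

Derivation:
dt = T/N = 0.166667
u = exp(sigma*sqrt(dt)) = 1.236505; d = 1/u = 0.808731
p = (exp((r-q)*dt) - d) / (u - d) = 0.472589
Discount per step: exp(-r*dt) = 0.989225
Stock lattice S(k, i) with i counting down-moves:
  k=0: S(0,0) = 47.6100
  k=1: S(1,0) = 58.8700; S(1,1) = 38.5037
  k=2: S(2,0) = 72.7931; S(2,1) = 47.6100; S(2,2) = 31.1391
  k=3: S(3,0) = 90.0090; S(3,1) = 58.8700; S(3,2) = 38.5037; S(3,3) = 25.1832
Terminal payoffs V(N, i) = max(S_T - K, 0):
  V(3,0) = 43.429044; V(3,1) = 12.290018; V(3,2) = 0.000000; V(3,3) = 0.000000
Backward induction: V(k, i) = exp(-r*dt) * [p * V(k+1, i) + (1-p) * V(k+1, i+1)].
  V(2,0) = exp(-r*dt) * [p*43.429044 + (1-p)*12.290018] = 26.714984
  V(2,1) = exp(-r*dt) * [p*12.290018 + (1-p)*0.000000] = 5.745542
  V(2,2) = exp(-r*dt) * [p*0.000000 + (1-p)*0.000000] = 0.000000
  V(1,0) = exp(-r*dt) * [p*26.714984 + (1-p)*5.745542] = 15.486778
  V(1,1) = exp(-r*dt) * [p*5.745542 + (1-p)*0.000000] = 2.686021
  V(0,0) = exp(-r*dt) * [p*15.486778 + (1-p)*2.686021] = 8.641390


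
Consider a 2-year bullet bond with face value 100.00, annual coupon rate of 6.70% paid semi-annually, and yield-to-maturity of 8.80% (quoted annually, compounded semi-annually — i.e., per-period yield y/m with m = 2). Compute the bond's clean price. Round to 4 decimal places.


Coupon per period c = face * coupon_rate / m = 3.350000
Periods per year m = 2; per-period yield y/m = 0.044000
Number of cashflows N = 4
Cashflows (t years, CF_t, discount factor 1/(1+y/m)^(m*t), PV):
  t = 0.5000: CF_t = 3.350000, DF = 0.957854, PV = 3.208812
  t = 1.0000: CF_t = 3.350000, DF = 0.917485, PV = 3.073575
  t = 1.5000: CF_t = 3.350000, DF = 0.878817, PV = 2.944037
  t = 2.0000: CF_t = 103.350000, DF = 0.841779, PV = 86.997843
Price P = sum_t PV_t = 96.224268

Answer: Price = 96.2243


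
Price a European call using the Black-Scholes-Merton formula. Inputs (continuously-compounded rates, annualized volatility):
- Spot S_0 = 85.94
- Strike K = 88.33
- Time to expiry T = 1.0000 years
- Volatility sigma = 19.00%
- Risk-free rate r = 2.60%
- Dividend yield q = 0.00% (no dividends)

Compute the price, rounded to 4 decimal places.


Answer: Price = 6.4477

Derivation:
d1 = (ln(S/K) + (r - q + 0.5*sigma^2) * T) / (sigma * sqrt(T)) = 0.08747146
d2 = d1 - sigma * sqrt(T) = -0.10252854
exp(-rT) = 0.97433509; exp(-qT) = 1.00000000
C = S_0 * exp(-qT) * N(d1) - K * exp(-rT) * N(d2)
N(d1) = 0.53485162; N(d2) = 0.45916858
C = 85.9400 * 1.00000000 * 0.53485162 - 88.3300 * 0.97433509 * 0.45916858 = 6.4477


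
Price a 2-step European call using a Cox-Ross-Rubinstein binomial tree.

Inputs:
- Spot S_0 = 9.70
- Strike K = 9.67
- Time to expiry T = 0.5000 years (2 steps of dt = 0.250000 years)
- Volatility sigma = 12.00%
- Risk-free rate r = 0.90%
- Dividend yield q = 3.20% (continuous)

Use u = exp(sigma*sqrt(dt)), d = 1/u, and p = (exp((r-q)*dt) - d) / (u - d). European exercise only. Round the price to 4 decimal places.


Answer: Price = V(0,0) = 0.2558

Derivation:
dt = T/N = 0.250000
u = exp(sigma*sqrt(dt)) = 1.061837; d = 1/u = 0.941765
p = (exp((r-q)*dt) - d) / (u - d) = 0.437254
Discount per step: exp(-r*dt) = 0.997753
Stock lattice S(k, i) with i counting down-moves:
  k=0: S(0,0) = 9.7000
  k=1: S(1,0) = 10.2998; S(1,1) = 9.1351
  k=2: S(2,0) = 10.9367; S(2,1) = 9.7000; S(2,2) = 8.6031
Terminal payoffs V(N, i) = max(S_T - K, 0):
  V(2,0) = 1.266719; V(2,1) = 0.030000; V(2,2) = 0.000000
Backward induction: V(k, i) = exp(-r*dt) * [p * V(k+1, i) + (1-p) * V(k+1, i+1)].
  V(1,0) = exp(-r*dt) * [p*1.266719 + (1-p)*0.030000] = 0.569478
  V(1,1) = exp(-r*dt) * [p*0.030000 + (1-p)*0.000000] = 0.013088
  V(0,0) = exp(-r*dt) * [p*0.569478 + (1-p)*0.013088] = 0.255796


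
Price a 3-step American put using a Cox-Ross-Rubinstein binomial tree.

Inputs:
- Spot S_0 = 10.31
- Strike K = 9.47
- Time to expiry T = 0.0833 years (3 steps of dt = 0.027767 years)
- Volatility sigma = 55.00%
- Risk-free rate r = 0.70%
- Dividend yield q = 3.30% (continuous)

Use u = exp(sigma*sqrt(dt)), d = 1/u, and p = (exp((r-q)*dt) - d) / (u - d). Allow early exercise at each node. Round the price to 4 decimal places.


dt = T/N = 0.027767
u = exp(sigma*sqrt(dt)) = 1.095979; d = 1/u = 0.912426
p = (exp((r-q)*dt) - d) / (u - d) = 0.473172
Discount per step: exp(-r*dt) = 0.999806
Stock lattice S(k, i) with i counting down-moves:
  k=0: S(0,0) = 10.3100
  k=1: S(1,0) = 11.2995; S(1,1) = 9.4071
  k=2: S(2,0) = 12.3841; S(2,1) = 10.3100; S(2,2) = 8.5833
  k=3: S(3,0) = 13.5727; S(3,1) = 11.2995; S(3,2) = 9.4071; S(3,3) = 7.8316
Terminal payoffs V(N, i) = max(K - S_T, 0):
  V(3,0) = 0.000000; V(3,1) = 0.000000; V(3,2) = 0.062888; V(3,3) = 1.638381
Backward induction: V(k, i) = exp(-r*dt) * [p * V(k+1, i) + (1-p) * V(k+1, i+1)]; then take max(V_cont, immediate exercise) for American.
  V(2,0) = exp(-r*dt) * [p*0.000000 + (1-p)*0.000000] = 0.000000; exercise = 0.000000; V(2,0) = max -> 0.000000
  V(2,1) = exp(-r*dt) * [p*0.000000 + (1-p)*0.062888] = 0.033125; exercise = 0.000000; V(2,1) = max -> 0.033125
  V(2,2) = exp(-r*dt) * [p*0.062888 + (1-p)*1.638381] = 0.892728; exercise = 0.886707; V(2,2) = max -> 0.892728
  V(1,0) = exp(-r*dt) * [p*0.000000 + (1-p)*0.033125] = 0.017448; exercise = 0.000000; V(1,0) = max -> 0.017448
  V(1,1) = exp(-r*dt) * [p*0.033125 + (1-p)*0.892728] = 0.485893; exercise = 0.062888; V(1,1) = max -> 0.485893
  V(0,0) = exp(-r*dt) * [p*0.017448 + (1-p)*0.485893] = 0.264186; exercise = 0.000000; V(0,0) = max -> 0.264186

Answer: Price = V(0,0) = 0.2642


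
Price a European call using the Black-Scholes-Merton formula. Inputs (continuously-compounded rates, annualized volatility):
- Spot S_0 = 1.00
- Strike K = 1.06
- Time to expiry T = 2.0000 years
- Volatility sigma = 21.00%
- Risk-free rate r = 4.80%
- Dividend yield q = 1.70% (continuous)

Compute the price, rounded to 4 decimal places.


Answer: Price = 0.1157

Derivation:
d1 = (ln(S/K) + (r - q + 0.5*sigma^2) * T) / (sigma * sqrt(T)) = 0.16105566
d2 = d1 - sigma * sqrt(T) = -0.13592918
exp(-rT) = 0.90846402; exp(-qT) = 0.96657150
C = S_0 * exp(-qT) * N(d1) - K * exp(-rT) * N(d2)
N(d1) = 0.56397522; N(d2) = 0.44593863
C = 1.0000 * 0.96657150 * 0.56397522 - 1.0600 * 0.90846402 * 0.44593863 = 0.1157


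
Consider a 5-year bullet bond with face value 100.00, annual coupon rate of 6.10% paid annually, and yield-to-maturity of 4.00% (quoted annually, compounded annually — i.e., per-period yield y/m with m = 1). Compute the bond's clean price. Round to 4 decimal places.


Answer: Price = 109.3488

Derivation:
Coupon per period c = face * coupon_rate / m = 6.100000
Periods per year m = 1; per-period yield y/m = 0.040000
Number of cashflows N = 5
Cashflows (t years, CF_t, discount factor 1/(1+y/m)^(m*t), PV):
  t = 1.0000: CF_t = 6.100000, DF = 0.961538, PV = 5.865385
  t = 2.0000: CF_t = 6.100000, DF = 0.924556, PV = 5.639793
  t = 3.0000: CF_t = 6.100000, DF = 0.888996, PV = 5.422878
  t = 4.0000: CF_t = 6.100000, DF = 0.854804, PV = 5.214306
  t = 5.0000: CF_t = 106.100000, DF = 0.821927, PV = 87.206466
Price P = sum_t PV_t = 109.348827


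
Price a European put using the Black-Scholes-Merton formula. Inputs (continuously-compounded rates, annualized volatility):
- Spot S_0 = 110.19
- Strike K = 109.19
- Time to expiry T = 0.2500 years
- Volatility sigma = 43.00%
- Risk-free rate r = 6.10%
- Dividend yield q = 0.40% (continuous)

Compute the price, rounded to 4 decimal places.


d1 = (ln(S/K) + (r - q + 0.5*sigma^2) * T) / (sigma * sqrt(T)) = 0.21618216
d2 = d1 - sigma * sqrt(T) = 0.00118216
exp(-rT) = 0.98486569; exp(-qT) = 0.99900050
P = K * exp(-rT) * N(-d2) - S_0 * exp(-qT) * N(-d1)
N(-d1) = 0.41442288; N(-d2) = 0.49952839
P = 109.1900 * 0.98486569 * 0.49952839 - 110.1900 * 0.99900050 * 0.41442288 = 8.0984

Answer: Price = 8.0984


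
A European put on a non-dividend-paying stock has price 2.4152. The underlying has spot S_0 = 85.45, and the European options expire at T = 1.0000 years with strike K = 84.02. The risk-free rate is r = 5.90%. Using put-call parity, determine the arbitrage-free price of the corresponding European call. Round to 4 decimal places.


Answer: Call price = 8.6590

Derivation:
Put-call parity: C - P = S_0 * exp(-qT) - K * exp(-rT).
S_0 * exp(-qT) = 85.4500 * 1.00000000 = 85.45000000
K * exp(-rT) = 84.0200 * 0.94270677 = 79.20622274
C = P + S*exp(-qT) - K*exp(-rT)
C = 2.4152 + 85.45000000 - 79.20622274 = 8.6590


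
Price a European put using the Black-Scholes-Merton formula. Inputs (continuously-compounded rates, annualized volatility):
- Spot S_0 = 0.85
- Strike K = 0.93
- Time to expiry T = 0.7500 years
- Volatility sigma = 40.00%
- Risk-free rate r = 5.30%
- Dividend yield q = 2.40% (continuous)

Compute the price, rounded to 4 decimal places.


d1 = (ln(S/K) + (r - q + 0.5*sigma^2) * T) / (sigma * sqrt(T)) = -0.02366627
d2 = d1 - sigma * sqrt(T) = -0.37007643
exp(-rT) = 0.96102967; exp(-qT) = 0.98216103
P = K * exp(-rT) * N(-d2) - S_0 * exp(-qT) * N(-d1)
N(-d1) = 0.50944059; N(-d2) = 0.64433723
P = 0.9300 * 0.96102967 * 0.64433723 - 0.8500 * 0.98216103 * 0.50944059 = 0.1506

Answer: Price = 0.1506


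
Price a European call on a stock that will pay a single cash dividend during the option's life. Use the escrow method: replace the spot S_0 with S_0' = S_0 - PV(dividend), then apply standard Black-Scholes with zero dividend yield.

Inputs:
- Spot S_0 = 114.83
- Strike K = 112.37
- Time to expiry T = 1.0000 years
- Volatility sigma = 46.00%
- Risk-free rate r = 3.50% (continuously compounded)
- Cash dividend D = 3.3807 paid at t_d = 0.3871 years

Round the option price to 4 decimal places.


PV(D) = D * exp(-r * t_d) = 3.3807 * 0.98654287 = 3.33520547
S_0' = S_0 - PV(D) = 114.8300 - 3.33520547 = 111.49479453
d1 = (ln(S_0'/K) + (r + sigma^2/2)*T) / (sigma*sqrt(T)) = 0.28908893
d2 = d1 - sigma*sqrt(T) = -0.17091107
exp(-rT) = 0.96560542
N(d1) = 0.61374334; N(d2) = 0.43214684
C = S_0' * N(d1) - K * exp(-rT) * N(d2) = 111.49479453 * 0.61374334 - 112.3700 * 0.96560542 * 0.43214684 = 21.5391

Answer: Price = 21.5391


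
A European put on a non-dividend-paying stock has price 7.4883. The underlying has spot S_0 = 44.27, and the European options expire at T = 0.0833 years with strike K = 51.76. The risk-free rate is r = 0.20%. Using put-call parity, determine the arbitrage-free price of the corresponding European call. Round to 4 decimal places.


Put-call parity: C - P = S_0 * exp(-qT) - K * exp(-rT).
S_0 * exp(-qT) = 44.2700 * 1.00000000 = 44.27000000
K * exp(-rT) = 51.7600 * 0.99983341 = 51.75137750
C = P + S*exp(-qT) - K*exp(-rT)
C = 7.4883 + 44.27000000 - 51.75137750 = 0.0069

Answer: Call price = 0.0069


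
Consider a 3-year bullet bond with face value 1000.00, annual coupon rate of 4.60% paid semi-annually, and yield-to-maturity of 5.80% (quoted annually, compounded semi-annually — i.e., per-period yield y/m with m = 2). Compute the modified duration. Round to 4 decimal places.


Coupon per period c = face * coupon_rate / m = 23.000000
Periods per year m = 2; per-period yield y/m = 0.029000
Number of cashflows N = 6
Cashflows (t years, CF_t, discount factor 1/(1+y/m)^(m*t), PV):
  t = 0.5000: CF_t = 23.000000, DF = 0.971817, PV = 22.351798
  t = 1.0000: CF_t = 23.000000, DF = 0.944429, PV = 21.721864
  t = 1.5000: CF_t = 23.000000, DF = 0.917812, PV = 21.109683
  t = 2.0000: CF_t = 23.000000, DF = 0.891946, PV = 20.514755
  t = 2.5000: CF_t = 23.000000, DF = 0.866808, PV = 19.936594
  t = 3.0000: CF_t = 1023.000000, DF = 0.842379, PV = 861.754153
Price P = sum_t PV_t = 967.388847
First compute Macaulay numerator sum_t t * PV_t:
  t * PV_t at t = 0.5000: 11.175899
  t * PV_t at t = 1.0000: 21.721864
  t * PV_t at t = 1.5000: 31.664525
  t * PV_t at t = 2.0000: 41.029510
  t * PV_t at t = 2.5000: 49.841485
  t * PV_t at t = 3.0000: 2585.262459
Macaulay duration D = 2740.695742 / 967.388847 = 2.833086
Modified duration = D / (1 + y/m) = 2.833086 / (1 + 0.029000) = 2.753242

Answer: Modified duration = 2.7532


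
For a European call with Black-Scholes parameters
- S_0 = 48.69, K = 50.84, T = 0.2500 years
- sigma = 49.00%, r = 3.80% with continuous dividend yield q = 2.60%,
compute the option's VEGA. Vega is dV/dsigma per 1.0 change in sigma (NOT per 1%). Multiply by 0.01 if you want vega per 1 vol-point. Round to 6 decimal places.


d1 = -0.0416215352; d2 = -0.2866215352
phi(d1) = 0.3985968757; exp(-qT) = 0.9935210793; exp(-rT) = 0.9905449824
Vega = S * exp(-qT) * phi(d1) * sqrt(T) = 48.6900 * 0.9935210793 * 0.3985968757 * 0.5000000000 = 9.640971

Answer: Vega = 9.640971


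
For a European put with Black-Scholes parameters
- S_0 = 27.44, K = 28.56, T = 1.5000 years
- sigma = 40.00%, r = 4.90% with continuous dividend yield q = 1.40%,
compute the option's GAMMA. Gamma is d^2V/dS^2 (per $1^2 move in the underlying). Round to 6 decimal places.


Answer: Gamma = 0.028017

Derivation:
d1 = 0.2704536032; d2 = -0.2194443454
phi(d1) = 0.3846155139; exp(-qT) = 0.9792189646; exp(-rT) = 0.9291361458
Gamma = exp(-qT) * phi(d1) / (S * sigma * sqrt(T)) = 0.9792189646 * 0.3846155139 / (27.4400 * 0.4000 * 1.2247448714) = 0.028017


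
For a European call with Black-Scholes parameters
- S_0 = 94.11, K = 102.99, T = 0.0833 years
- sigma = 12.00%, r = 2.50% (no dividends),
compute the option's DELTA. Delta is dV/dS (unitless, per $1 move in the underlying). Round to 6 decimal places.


d1 = -2.5259890530; d2 = -2.5606231402
phi(d1) = 0.0164201033; exp(-qT) = 1.0000000000; exp(-rT) = 0.9979196669
N(d1) = 0.0057686538
Delta = exp(-qT) * N(d1) = 1.0000000000 * 0.0057686538 = 0.005769

Answer: Delta = 0.005769


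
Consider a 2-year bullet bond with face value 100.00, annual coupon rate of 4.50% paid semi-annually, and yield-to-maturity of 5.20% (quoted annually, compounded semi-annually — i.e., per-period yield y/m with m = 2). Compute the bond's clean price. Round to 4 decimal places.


Coupon per period c = face * coupon_rate / m = 2.250000
Periods per year m = 2; per-period yield y/m = 0.026000
Number of cashflows N = 4
Cashflows (t years, CF_t, discount factor 1/(1+y/m)^(m*t), PV):
  t = 0.5000: CF_t = 2.250000, DF = 0.974659, PV = 2.192982
  t = 1.0000: CF_t = 2.250000, DF = 0.949960, PV = 2.137410
  t = 1.5000: CF_t = 2.250000, DF = 0.925887, PV = 2.083245
  t = 2.0000: CF_t = 102.250000, DF = 0.902424, PV = 92.272837
Price P = sum_t PV_t = 98.686475

Answer: Price = 98.6865


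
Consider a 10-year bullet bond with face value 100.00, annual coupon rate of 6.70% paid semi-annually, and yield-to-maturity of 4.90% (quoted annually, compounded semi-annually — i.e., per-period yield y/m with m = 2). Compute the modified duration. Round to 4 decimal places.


Answer: Modified duration = 7.4487

Derivation:
Coupon per period c = face * coupon_rate / m = 3.350000
Periods per year m = 2; per-period yield y/m = 0.024500
Number of cashflows N = 20
Cashflows (t years, CF_t, discount factor 1/(1+y/m)^(m*t), PV):
  t = 0.5000: CF_t = 3.350000, DF = 0.976086, PV = 3.269888
  t = 1.0000: CF_t = 3.350000, DF = 0.952744, PV = 3.191691
  t = 1.5000: CF_t = 3.350000, DF = 0.929960, PV = 3.115365
  t = 2.0000: CF_t = 3.350000, DF = 0.907721, PV = 3.040864
  t = 2.5000: CF_t = 3.350000, DF = 0.886013, PV = 2.968144
  t = 3.0000: CF_t = 3.350000, DF = 0.864825, PV = 2.897164
  t = 3.5000: CF_t = 3.350000, DF = 0.844143, PV = 2.827881
  t = 4.0000: CF_t = 3.350000, DF = 0.823957, PV = 2.760254
  t = 4.5000: CF_t = 3.350000, DF = 0.804252, PV = 2.694245
  t = 5.0000: CF_t = 3.350000, DF = 0.785019, PV = 2.629815
  t = 5.5000: CF_t = 3.350000, DF = 0.766246, PV = 2.566925
  t = 6.0000: CF_t = 3.350000, DF = 0.747922, PV = 2.505540
  t = 6.5000: CF_t = 3.350000, DF = 0.730036, PV = 2.445622
  t = 7.0000: CF_t = 3.350000, DF = 0.712578, PV = 2.387137
  t = 7.5000: CF_t = 3.350000, DF = 0.695538, PV = 2.330051
  t = 8.0000: CF_t = 3.350000, DF = 0.678904, PV = 2.274330
  t = 8.5000: CF_t = 3.350000, DF = 0.662669, PV = 2.219941
  t = 9.0000: CF_t = 3.350000, DF = 0.646822, PV = 2.166853
  t = 9.5000: CF_t = 3.350000, DF = 0.631354, PV = 2.115035
  t = 10.0000: CF_t = 103.350000, DF = 0.616255, PV = 63.689997
Price P = sum_t PV_t = 114.096740
First compute Macaulay numerator sum_t t * PV_t:
  t * PV_t at t = 0.5000: 1.634944
  t * PV_t at t = 1.0000: 3.191691
  t * PV_t at t = 1.5000: 4.673047
  t * PV_t at t = 2.0000: 6.081727
  t * PV_t at t = 2.5000: 7.420360
  t * PV_t at t = 3.0000: 8.691491
  t * PV_t at t = 3.5000: 9.897582
  t * PV_t at t = 4.0000: 11.041017
  t * PV_t at t = 4.5000: 12.124104
  t * PV_t at t = 5.0000: 13.149074
  t * PV_t at t = 5.5000: 14.118089
  t * PV_t at t = 6.0000: 15.033237
  t * PV_t at t = 6.5000: 15.896541
  t * PV_t at t = 7.0000: 16.709958
  t * PV_t at t = 7.5000: 17.475380
  t * PV_t at t = 8.0000: 18.194637
  t * PV_t at t = 8.5000: 18.869499
  t * PV_t at t = 9.0000: 19.501678
  t * PV_t at t = 9.5000: 20.092830
  t * PV_t at t = 10.0000: 636.899967
Macaulay duration D = 870.696856 / 114.096740 = 7.631216
Modified duration = D / (1 + y/m) = 7.631216 / (1 + 0.024500) = 7.448722


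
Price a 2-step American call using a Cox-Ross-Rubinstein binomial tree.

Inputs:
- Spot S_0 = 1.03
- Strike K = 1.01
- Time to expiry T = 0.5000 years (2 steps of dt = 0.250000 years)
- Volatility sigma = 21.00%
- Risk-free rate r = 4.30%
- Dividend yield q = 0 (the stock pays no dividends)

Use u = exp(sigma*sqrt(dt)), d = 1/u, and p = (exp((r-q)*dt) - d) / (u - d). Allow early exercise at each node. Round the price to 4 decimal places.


dt = T/N = 0.250000
u = exp(sigma*sqrt(dt)) = 1.110711; d = 1/u = 0.900325
p = (exp((r-q)*dt) - d) / (u - d) = 0.525146
Discount per step: exp(-r*dt) = 0.989308
Stock lattice S(k, i) with i counting down-moves:
  k=0: S(0,0) = 1.0300
  k=1: S(1,0) = 1.1440; S(1,1) = 0.9273
  k=2: S(2,0) = 1.2707; S(2,1) = 1.0300; S(2,2) = 0.8349
Terminal payoffs V(N, i) = max(S_T - K, 0):
  V(2,0) = 0.260688; V(2,1) = 0.020000; V(2,2) = 0.000000
Backward induction: V(k, i) = exp(-r*dt) * [p * V(k+1, i) + (1-p) * V(k+1, i+1)]; then take max(V_cont, immediate exercise) for American.
  V(1,0) = exp(-r*dt) * [p*0.260688 + (1-p)*0.020000] = 0.144831; exercise = 0.134032; V(1,0) = max -> 0.144831
  V(1,1) = exp(-r*dt) * [p*0.020000 + (1-p)*0.000000] = 0.010391; exercise = 0.000000; V(1,1) = max -> 0.010391
  V(0,0) = exp(-r*dt) * [p*0.144831 + (1-p)*0.010391] = 0.080126; exercise = 0.020000; V(0,0) = max -> 0.080126

Answer: Price = V(0,0) = 0.0801


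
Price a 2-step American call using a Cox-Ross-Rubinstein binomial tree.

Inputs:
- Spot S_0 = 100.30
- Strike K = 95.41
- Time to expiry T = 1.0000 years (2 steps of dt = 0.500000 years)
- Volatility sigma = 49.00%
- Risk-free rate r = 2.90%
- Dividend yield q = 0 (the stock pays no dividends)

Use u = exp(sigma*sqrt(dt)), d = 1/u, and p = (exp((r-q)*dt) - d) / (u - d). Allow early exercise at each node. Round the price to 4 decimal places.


Answer: Price = V(0,0) = 21.6546

Derivation:
dt = T/N = 0.500000
u = exp(sigma*sqrt(dt)) = 1.414084; d = 1/u = 0.707171
p = (exp((r-q)*dt) - d) / (u - d) = 0.434897
Discount per step: exp(-r*dt) = 0.985605
Stock lattice S(k, i) with i counting down-moves:
  k=0: S(0,0) = 100.3000
  k=1: S(1,0) = 141.8327; S(1,1) = 70.9293
  k=2: S(2,0) = 200.5634; S(2,1) = 100.3000; S(2,2) = 50.1592
Terminal payoffs V(N, i) = max(S_T - K, 0):
  V(2,0) = 105.153387; V(2,1) = 4.890000; V(2,2) = 0.000000
Backward induction: V(k, i) = exp(-r*dt) * [p * V(k+1, i) + (1-p) * V(k+1, i+1)]; then take max(V_cont, immediate exercise) for American.
  V(1,0) = exp(-r*dt) * [p*105.153387 + (1-p)*4.890000] = 47.796138; exercise = 46.422675; V(1,0) = max -> 47.796138
  V(1,1) = exp(-r*dt) * [p*4.890000 + (1-p)*0.000000] = 2.096032; exercise = 0.000000; V(1,1) = max -> 2.096032
  V(0,0) = exp(-r*dt) * [p*47.796138 + (1-p)*2.096032] = 21.654585; exercise = 4.890000; V(0,0) = max -> 21.654585


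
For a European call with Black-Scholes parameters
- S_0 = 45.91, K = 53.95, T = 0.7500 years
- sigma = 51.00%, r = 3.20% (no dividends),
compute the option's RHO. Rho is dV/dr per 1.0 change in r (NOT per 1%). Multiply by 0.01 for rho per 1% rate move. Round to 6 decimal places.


d1 = -0.0901962253; d2 = -0.5318691812
phi(d1) = 0.3973228070; exp(-qT) = 1.0000000000; exp(-rT) = 0.9762857098
N(d2) = 0.2974083018
Rho = K*T*exp(-rT)*N(d2) = 53.9500 * 0.7500 * 0.9762857098 * 0.2974083018 = 11.748508

Answer: Rho = 11.748508


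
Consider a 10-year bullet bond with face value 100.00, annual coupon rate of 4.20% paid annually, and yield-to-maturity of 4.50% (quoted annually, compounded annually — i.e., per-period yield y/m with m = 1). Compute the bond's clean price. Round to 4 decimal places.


Coupon per period c = face * coupon_rate / m = 4.200000
Periods per year m = 1; per-period yield y/m = 0.045000
Number of cashflows N = 10
Cashflows (t years, CF_t, discount factor 1/(1+y/m)^(m*t), PV):
  t = 1.0000: CF_t = 4.200000, DF = 0.956938, PV = 4.019139
  t = 2.0000: CF_t = 4.200000, DF = 0.915730, PV = 3.846066
  t = 3.0000: CF_t = 4.200000, DF = 0.876297, PV = 3.680446
  t = 4.0000: CF_t = 4.200000, DF = 0.838561, PV = 3.521958
  t = 5.0000: CF_t = 4.200000, DF = 0.802451, PV = 3.370294
  t = 6.0000: CF_t = 4.200000, DF = 0.767896, PV = 3.225162
  t = 7.0000: CF_t = 4.200000, DF = 0.734828, PV = 3.086280
  t = 8.0000: CF_t = 4.200000, DF = 0.703185, PV = 2.953378
  t = 9.0000: CF_t = 4.200000, DF = 0.672904, PV = 2.826199
  t = 10.0000: CF_t = 104.200000, DF = 0.643928, PV = 67.097264
Price P = sum_t PV_t = 97.626185

Answer: Price = 97.6262


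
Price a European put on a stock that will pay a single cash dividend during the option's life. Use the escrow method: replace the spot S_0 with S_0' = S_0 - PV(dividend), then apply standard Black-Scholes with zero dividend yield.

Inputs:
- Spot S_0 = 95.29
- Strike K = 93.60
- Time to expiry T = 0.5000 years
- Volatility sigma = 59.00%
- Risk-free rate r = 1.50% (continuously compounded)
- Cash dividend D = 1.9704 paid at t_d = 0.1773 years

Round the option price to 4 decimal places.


PV(D) = D * exp(-r * t_d) = 1.9704 * 0.99734403 = 1.96516668
S_0' = S_0 - PV(D) = 95.2900 - 1.96516668 = 93.32483332
d1 = (ln(S_0'/K) + (r + sigma^2/2)*T) / (sigma*sqrt(T)) = 0.21951676
d2 = d1 - sigma*sqrt(T) = -0.19767624
exp(-rT) = 0.99252805
N(-d1) = 0.41312376; N(-d2) = 0.57835081
P = K * exp(-rT) * N(-d2) - S_0' * N(-d1) = 93.6000 * 0.99252805 * 0.57835081 - 93.32483332 * 0.41312376 = 15.1744

Answer: Price = 15.1744


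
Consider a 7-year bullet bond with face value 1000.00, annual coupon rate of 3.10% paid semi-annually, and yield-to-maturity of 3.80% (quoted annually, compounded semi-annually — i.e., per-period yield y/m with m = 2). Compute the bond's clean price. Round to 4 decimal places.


Answer: Price = 957.3284

Derivation:
Coupon per period c = face * coupon_rate / m = 15.500000
Periods per year m = 2; per-period yield y/m = 0.019000
Number of cashflows N = 14
Cashflows (t years, CF_t, discount factor 1/(1+y/m)^(m*t), PV):
  t = 0.5000: CF_t = 15.500000, DF = 0.981354, PV = 15.210991
  t = 1.0000: CF_t = 15.500000, DF = 0.963056, PV = 14.927371
  t = 1.5000: CF_t = 15.500000, DF = 0.945099, PV = 14.649039
  t = 2.0000: CF_t = 15.500000, DF = 0.927477, PV = 14.375897
  t = 2.5000: CF_t = 15.500000, DF = 0.910184, PV = 14.107848
  t = 3.0000: CF_t = 15.500000, DF = 0.893213, PV = 13.844797
  t = 3.5000: CF_t = 15.500000, DF = 0.876558, PV = 13.586651
  t = 4.0000: CF_t = 15.500000, DF = 0.860214, PV = 13.333318
  t = 4.5000: CF_t = 15.500000, DF = 0.844175, PV = 13.084708
  t = 5.0000: CF_t = 15.500000, DF = 0.828434, PV = 12.840734
  t = 5.5000: CF_t = 15.500000, DF = 0.812988, PV = 12.601309
  t = 6.0000: CF_t = 15.500000, DF = 0.797829, PV = 12.366349
  t = 6.5000: CF_t = 15.500000, DF = 0.782953, PV = 12.135769
  t = 7.0000: CF_t = 1015.500000, DF = 0.768354, PV = 780.263608
Price P = sum_t PV_t = 957.328390


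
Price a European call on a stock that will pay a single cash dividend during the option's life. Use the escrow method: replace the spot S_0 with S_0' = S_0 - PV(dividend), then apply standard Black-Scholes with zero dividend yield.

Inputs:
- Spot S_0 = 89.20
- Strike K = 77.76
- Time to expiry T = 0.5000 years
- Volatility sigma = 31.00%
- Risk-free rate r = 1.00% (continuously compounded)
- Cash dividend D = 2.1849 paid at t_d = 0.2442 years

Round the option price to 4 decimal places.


Answer: Price = 12.9992

Derivation:
PV(D) = D * exp(-r * t_d) = 2.1849 * 0.99756098 = 2.17957098
S_0' = S_0 - PV(D) = 89.2000 - 2.17957098 = 87.02042902
d1 = (ln(S_0'/K) + (r + sigma^2/2)*T) / (sigma*sqrt(T)) = 0.64570595
d2 = d1 - sigma*sqrt(T) = 0.42650285
exp(-rT) = 0.99501248
N(d1) = 0.74076510; N(d2) = 0.66512926
C = S_0' * N(d1) - K * exp(-rT) * N(d2) = 87.02042902 * 0.74076510 - 77.7600 * 0.99501248 * 0.66512926 = 12.9992


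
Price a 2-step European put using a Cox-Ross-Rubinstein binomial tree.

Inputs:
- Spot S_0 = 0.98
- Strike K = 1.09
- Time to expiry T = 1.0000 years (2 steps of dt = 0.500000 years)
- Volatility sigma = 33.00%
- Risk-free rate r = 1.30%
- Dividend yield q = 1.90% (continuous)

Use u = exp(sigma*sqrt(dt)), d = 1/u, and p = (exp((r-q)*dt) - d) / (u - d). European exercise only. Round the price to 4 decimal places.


dt = T/N = 0.500000
u = exp(sigma*sqrt(dt)) = 1.262817; d = 1/u = 0.791880
p = (exp((r-q)*dt) - d) / (u - d) = 0.435566
Discount per step: exp(-r*dt) = 0.993521
Stock lattice S(k, i) with i counting down-moves:
  k=0: S(0,0) = 0.9800
  k=1: S(1,0) = 1.2376; S(1,1) = 0.7760
  k=2: S(2,0) = 1.5628; S(2,1) = 0.9800; S(2,2) = 0.6145
Terminal payoffs V(N, i) = max(K - S_T, 0):
  V(2,0) = 0.000000; V(2,1) = 0.110000; V(2,2) = 0.475467
Backward induction: V(k, i) = exp(-r*dt) * [p * V(k+1, i) + (1-p) * V(k+1, i+1)].
  V(1,0) = exp(-r*dt) * [p*0.000000 + (1-p)*0.110000] = 0.061685
  V(1,1) = exp(-r*dt) * [p*0.110000 + (1-p)*0.475467] = 0.314233
  V(0,0) = exp(-r*dt) * [p*0.061685 + (1-p)*0.314233] = 0.202909

Answer: Price = V(0,0) = 0.2029


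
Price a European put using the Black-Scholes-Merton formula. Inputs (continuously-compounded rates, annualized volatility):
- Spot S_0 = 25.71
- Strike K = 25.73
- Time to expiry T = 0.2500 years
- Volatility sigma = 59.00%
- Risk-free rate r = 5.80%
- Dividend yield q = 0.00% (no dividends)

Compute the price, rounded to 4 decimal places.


Answer: Price = 2.8223

Derivation:
d1 = (ln(S/K) + (r - q + 0.5*sigma^2) * T) / (sigma * sqrt(T)) = 0.19401659
d2 = d1 - sigma * sqrt(T) = -0.10098341
exp(-rT) = 0.98560462; exp(-qT) = 1.00000000
P = K * exp(-rT) * N(-d2) - S_0 * exp(-qT) * N(-d1)
N(-d1) = 0.42308144; N(-d2) = 0.54021818
P = 25.7300 * 0.98560462 * 0.54021818 - 25.7100 * 1.00000000 * 0.42308144 = 2.8223


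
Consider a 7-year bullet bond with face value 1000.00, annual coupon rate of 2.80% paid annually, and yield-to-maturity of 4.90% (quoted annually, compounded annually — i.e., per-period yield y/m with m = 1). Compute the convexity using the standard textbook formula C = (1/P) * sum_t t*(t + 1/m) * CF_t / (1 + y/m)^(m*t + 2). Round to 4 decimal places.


Answer: Convexity = 45.2181

Derivation:
Coupon per period c = face * coupon_rate / m = 28.000000
Periods per year m = 1; per-period yield y/m = 0.049000
Number of cashflows N = 7
Cashflows (t years, CF_t, discount factor 1/(1+y/m)^(m*t), PV):
  t = 1.0000: CF_t = 28.000000, DF = 0.953289, PV = 26.692088
  t = 2.0000: CF_t = 28.000000, DF = 0.908760, PV = 25.445269
  t = 3.0000: CF_t = 28.000000, DF = 0.866310, PV = 24.256692
  t = 4.0000: CF_t = 28.000000, DF = 0.825844, PV = 23.123634
  t = 5.0000: CF_t = 28.000000, DF = 0.787268, PV = 22.043502
  t = 6.0000: CF_t = 28.000000, DF = 0.750494, PV = 21.013825
  t = 7.0000: CF_t = 1028.000000, DF = 0.715437, PV = 735.469551
Price P = sum_t PV_t = 878.044560
Convexity numerator sum_t t*(t + 1/m) * CF_t / (1+y/m)^(m*t + 2):
  t = 1.0000: term = 48.513383
  t = 2.0000: term = 138.741801
  t = 3.0000: term = 264.522024
  t = 4.0000: term = 420.276491
  t = 5.0000: term = 600.967337
  t = 6.0000: term = 802.053644
  t = 7.0000: term = 37428.441864
Convexity = (1/P) * sum = 39703.516544 / 878.044560 = 45.218111


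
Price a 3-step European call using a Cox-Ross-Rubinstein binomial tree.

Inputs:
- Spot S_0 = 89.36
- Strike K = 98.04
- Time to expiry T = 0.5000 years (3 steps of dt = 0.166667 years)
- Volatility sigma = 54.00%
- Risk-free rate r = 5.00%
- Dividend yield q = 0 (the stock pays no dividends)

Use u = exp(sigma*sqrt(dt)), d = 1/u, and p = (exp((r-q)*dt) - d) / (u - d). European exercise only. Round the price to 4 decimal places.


Answer: Price = V(0,0) = 11.8232

Derivation:
dt = T/N = 0.166667
u = exp(sigma*sqrt(dt)) = 1.246643; d = 1/u = 0.802154
p = (exp((r-q)*dt) - d) / (u - d) = 0.463935
Discount per step: exp(-r*dt) = 0.991701
Stock lattice S(k, i) with i counting down-moves:
  k=0: S(0,0) = 89.3600
  k=1: S(1,0) = 111.4000; S(1,1) = 71.6805
  k=2: S(2,0) = 138.8760; S(2,1) = 89.3600; S(2,2) = 57.4989
  k=3: S(3,0) = 173.1287; S(3,1) = 111.4000; S(3,2) = 71.6805; S(3,3) = 46.1230
Terminal payoffs V(N, i) = max(S_T - K, 0):
  V(3,0) = 75.088724; V(3,1) = 13.359989; V(3,2) = 0.000000; V(3,3) = 0.000000
Backward induction: V(k, i) = exp(-r*dt) * [p * V(k+1, i) + (1-p) * V(k+1, i+1)].
  V(2,0) = exp(-r*dt) * [p*75.088724 + (1-p)*13.359989] = 41.649586
  V(2,1) = exp(-r*dt) * [p*13.359989 + (1-p)*0.000000] = 6.146731
  V(2,2) = exp(-r*dt) * [p*0.000000 + (1-p)*0.000000] = 0.000000
  V(1,0) = exp(-r*dt) * [p*41.649586 + (1-p)*6.146731] = 22.430054
  V(1,1) = exp(-r*dt) * [p*6.146731 + (1-p)*0.000000] = 2.828019
  V(0,0) = exp(-r*dt) * [p*22.430054 + (1-p)*2.828019] = 11.823153


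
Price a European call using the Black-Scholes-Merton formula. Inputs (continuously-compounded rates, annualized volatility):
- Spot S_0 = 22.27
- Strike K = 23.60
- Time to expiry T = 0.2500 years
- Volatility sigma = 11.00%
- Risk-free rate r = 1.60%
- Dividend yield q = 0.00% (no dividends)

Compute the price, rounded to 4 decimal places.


d1 = (ln(S/K) + (r - q + 0.5*sigma^2) * T) / (sigma * sqrt(T)) = -0.95443147
d2 = d1 - sigma * sqrt(T) = -1.00943147
exp(-rT) = 0.99600799; exp(-qT) = 1.00000000
C = S_0 * exp(-qT) * N(d1) - K * exp(-rT) * N(d2)
N(d1) = 0.16993264; N(d2) = 0.15638388
C = 22.2700 * 1.00000000 * 0.16993264 - 23.6000 * 0.99600799 * 0.15638388 = 0.1085

Answer: Price = 0.1085


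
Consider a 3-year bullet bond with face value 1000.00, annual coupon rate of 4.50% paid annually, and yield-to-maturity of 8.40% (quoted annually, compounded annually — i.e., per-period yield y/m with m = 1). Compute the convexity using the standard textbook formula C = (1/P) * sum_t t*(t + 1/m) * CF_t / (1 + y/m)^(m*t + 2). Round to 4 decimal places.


Answer: Convexity = 9.6026

Derivation:
Coupon per period c = face * coupon_rate / m = 45.000000
Periods per year m = 1; per-period yield y/m = 0.084000
Number of cashflows N = 3
Cashflows (t years, CF_t, discount factor 1/(1+y/m)^(m*t), PV):
  t = 1.0000: CF_t = 45.000000, DF = 0.922509, PV = 41.512915
  t = 2.0000: CF_t = 45.000000, DF = 0.851023, PV = 38.296047
  t = 3.0000: CF_t = 1045.000000, DF = 0.785077, PV = 820.405274
Price P = sum_t PV_t = 900.214237
Convexity numerator sum_t t*(t + 1/m) * CF_t / (1+y/m)^(m*t + 2):
  t = 1.0000: term = 70.656914
  t = 2.0000: term = 195.544964
  t = 3.0000: term = 8378.207757
Convexity = (1/P) * sum = 8644.409634 / 900.214237 = 9.602614


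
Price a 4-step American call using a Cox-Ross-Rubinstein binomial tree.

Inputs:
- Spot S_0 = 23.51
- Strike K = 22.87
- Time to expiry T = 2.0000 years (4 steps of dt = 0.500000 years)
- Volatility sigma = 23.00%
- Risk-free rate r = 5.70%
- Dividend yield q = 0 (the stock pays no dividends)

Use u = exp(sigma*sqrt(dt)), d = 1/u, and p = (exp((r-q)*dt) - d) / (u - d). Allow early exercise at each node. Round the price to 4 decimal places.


dt = T/N = 0.500000
u = exp(sigma*sqrt(dt)) = 1.176607; d = 1/u = 0.849902
p = (exp((r-q)*dt) - d) / (u - d) = 0.547920
Discount per step: exp(-r*dt) = 0.971902
Stock lattice S(k, i) with i counting down-moves:
  k=0: S(0,0) = 23.5100
  k=1: S(1,0) = 27.6620; S(1,1) = 19.9812
  k=2: S(2,0) = 32.5473; S(2,1) = 23.5100; S(2,2) = 16.9820
  k=3: S(3,0) = 38.2954; S(3,1) = 27.6620; S(3,2) = 19.9812; S(3,3) = 14.4331
  k=4: S(4,0) = 45.0586; S(4,1) = 32.5473; S(4,2) = 23.5100; S(4,3) = 16.9820; S(4,4) = 12.2667
Terminal payoffs V(N, i) = max(S_T - K, 0):
  V(4,0) = 22.188611; V(4,1) = 9.677318; V(4,2) = 0.640000; V(4,3) = 0.000000; V(4,4) = 0.000000
Backward induction: V(k, i) = exp(-r*dt) * [p * V(k+1, i) + (1-p) * V(k+1, i+1)]; then take max(V_cont, immediate exercise) for American.
  V(3,0) = exp(-r*dt) * [p*22.188611 + (1-p)*9.677318] = 16.067985; exercise = 15.425391; V(3,0) = max -> 16.067985
  V(3,1) = exp(-r*dt) * [p*9.677318 + (1-p)*0.640000] = 5.434616; exercise = 4.792022; V(3,1) = max -> 5.434616
  V(3,2) = exp(-r*dt) * [p*0.640000 + (1-p)*0.000000] = 0.340816; exercise = 0.000000; V(3,2) = max -> 0.340816
  V(3,3) = exp(-r*dt) * [p*0.000000 + (1-p)*0.000000] = 0.000000; exercise = 0.000000; V(3,3) = max -> 0.000000
  V(2,0) = exp(-r*dt) * [p*16.067985 + (1-p)*5.434616] = 10.944452; exercise = 9.677318; V(2,0) = max -> 10.944452
  V(2,1) = exp(-r*dt) * [p*5.434616 + (1-p)*0.340816] = 3.043817; exercise = 0.640000; V(2,1) = max -> 3.043817
  V(2,2) = exp(-r*dt) * [p*0.340816 + (1-p)*0.000000] = 0.181493; exercise = 0.000000; V(2,2) = max -> 0.181493
  V(1,0) = exp(-r*dt) * [p*10.944452 + (1-p)*3.043817] = 7.165579; exercise = 4.792022; V(1,0) = max -> 7.165579
  V(1,1) = exp(-r*dt) * [p*3.043817 + (1-p)*0.181493] = 1.700653; exercise = 0.000000; V(1,1) = max -> 1.700653
  V(0,0) = exp(-r*dt) * [p*7.165579 + (1-p)*1.700653] = 4.563079; exercise = 0.640000; V(0,0) = max -> 4.563079

Answer: Price = V(0,0) = 4.5631


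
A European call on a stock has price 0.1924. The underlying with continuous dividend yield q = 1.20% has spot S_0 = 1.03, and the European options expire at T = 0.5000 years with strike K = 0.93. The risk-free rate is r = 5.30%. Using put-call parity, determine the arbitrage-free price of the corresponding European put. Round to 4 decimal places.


Put-call parity: C - P = S_0 * exp(-qT) - K * exp(-rT).
S_0 * exp(-qT) = 1.0300 * 0.99401796 = 1.02383850
K * exp(-rT) = 0.9300 * 0.97384804 = 0.90567868
P = C - S*exp(-qT) + K*exp(-rT)
P = 0.1924 - 1.02383850 + 0.90567868 = 0.0742

Answer: Put price = 0.0742


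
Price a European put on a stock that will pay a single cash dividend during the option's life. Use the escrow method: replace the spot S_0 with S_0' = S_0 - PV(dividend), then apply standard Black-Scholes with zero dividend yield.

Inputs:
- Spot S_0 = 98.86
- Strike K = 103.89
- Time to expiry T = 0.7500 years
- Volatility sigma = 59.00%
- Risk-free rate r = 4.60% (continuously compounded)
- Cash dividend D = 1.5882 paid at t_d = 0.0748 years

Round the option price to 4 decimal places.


PV(D) = D * exp(-r * t_d) = 1.5882 * 0.99656511 = 1.58274471
S_0' = S_0 - PV(D) = 98.8600 - 1.58274471 = 97.27725529
d1 = (ln(S_0'/K) + (r + sigma^2/2)*T) / (sigma*sqrt(T)) = 0.19428337
d2 = d1 - sigma*sqrt(T) = -0.31667162
exp(-rT) = 0.96608834
N(-d1) = 0.42297700; N(-d2) = 0.62425361
P = K * exp(-rT) * N(-d2) - S_0' * N(-d1) = 103.8900 * 0.96608834 * 0.62425361 - 97.27725529 * 0.42297700 = 21.5084

Answer: Price = 21.5084


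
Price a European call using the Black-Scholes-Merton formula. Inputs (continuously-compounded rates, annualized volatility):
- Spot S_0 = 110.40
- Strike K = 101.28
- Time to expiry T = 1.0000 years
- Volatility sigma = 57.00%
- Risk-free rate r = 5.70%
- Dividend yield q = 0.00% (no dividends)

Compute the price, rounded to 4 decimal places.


Answer: Price = 31.1870

Derivation:
d1 = (ln(S/K) + (r - q + 0.5*sigma^2) * T) / (sigma * sqrt(T)) = 0.53626522
d2 = d1 - sigma * sqrt(T) = -0.03373478
exp(-rT) = 0.94459407; exp(-qT) = 1.00000000
C = S_0 * exp(-qT) * N(d1) - K * exp(-rT) * N(d2)
N(d1) = 0.70411237; N(d2) = 0.48654432
C = 110.4000 * 1.00000000 * 0.70411237 - 101.2800 * 0.94459407 * 0.48654432 = 31.1870


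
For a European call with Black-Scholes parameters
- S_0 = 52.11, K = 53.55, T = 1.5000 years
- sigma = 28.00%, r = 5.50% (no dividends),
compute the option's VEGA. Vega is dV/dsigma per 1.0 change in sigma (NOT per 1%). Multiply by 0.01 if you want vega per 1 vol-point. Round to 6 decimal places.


Answer: Vega = 24.091425

Derivation:
d1 = 0.3325505193; d2 = -0.0103780447
phi(d1) = 0.3774815985; exp(-qT) = 1.0000000000; exp(-rT) = 0.9208114379
Vega = S * exp(-qT) * phi(d1) * sqrt(T) = 52.1100 * 1.0000000000 * 0.3774815985 * 1.2247448714 = 24.091425


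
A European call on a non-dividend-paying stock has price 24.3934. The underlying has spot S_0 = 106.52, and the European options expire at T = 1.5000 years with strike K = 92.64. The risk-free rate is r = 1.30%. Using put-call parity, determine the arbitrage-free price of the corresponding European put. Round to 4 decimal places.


Put-call parity: C - P = S_0 * exp(-qT) - K * exp(-rT).
S_0 * exp(-qT) = 106.5200 * 1.00000000 = 106.52000000
K * exp(-rT) = 92.6400 * 0.98068890 = 90.85101925
P = C - S*exp(-qT) + K*exp(-rT)
P = 24.3934 - 106.52000000 + 90.85101925 = 8.7244

Answer: Put price = 8.7244


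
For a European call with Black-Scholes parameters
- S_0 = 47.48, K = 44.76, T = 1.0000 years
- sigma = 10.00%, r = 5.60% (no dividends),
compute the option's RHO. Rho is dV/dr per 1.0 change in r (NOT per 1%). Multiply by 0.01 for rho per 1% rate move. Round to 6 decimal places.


d1 = 1.1999368630; d2 = 1.0999368630
phi(d1) = 0.1942007675; exp(-qT) = 1.0000000000; exp(-rT) = 0.9455391359
N(d2) = 0.8643201840
Rho = K*T*exp(-rT)*N(d2) = 44.7600 * 1.0000 * 0.9455391359 * 0.8643201840 = 36.580046

Answer: Rho = 36.580046


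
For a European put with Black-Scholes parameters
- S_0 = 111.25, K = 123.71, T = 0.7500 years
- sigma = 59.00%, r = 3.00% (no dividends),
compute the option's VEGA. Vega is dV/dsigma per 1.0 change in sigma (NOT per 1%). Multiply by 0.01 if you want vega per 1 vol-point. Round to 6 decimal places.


d1 = 0.0917444888; d2 = -0.4192104995
phi(d1) = 0.3972668496; exp(-qT) = 1.0000000000; exp(-rT) = 0.9777512372
Vega = S * exp(-qT) * phi(d1) * sqrt(T) = 111.2500 * 1.0000000000 * 0.3972668496 * 0.8660254038 = 38.274804

Answer: Vega = 38.274804


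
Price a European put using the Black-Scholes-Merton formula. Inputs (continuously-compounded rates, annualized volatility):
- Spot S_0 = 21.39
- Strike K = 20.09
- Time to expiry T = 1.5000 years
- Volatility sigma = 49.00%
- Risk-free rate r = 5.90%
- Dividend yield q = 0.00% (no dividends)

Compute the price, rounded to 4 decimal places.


d1 = (ln(S/K) + (r - q + 0.5*sigma^2) * T) / (sigma * sqrt(T)) = 0.55201225
d2 = d1 - sigma * sqrt(T) = -0.04811274
exp(-rT) = 0.91530311; exp(-qT) = 1.00000000
P = K * exp(-rT) * N(-d2) - S_0 * exp(-qT) * N(-d1)
N(-d1) = 0.29046998; N(-d2) = 0.51918680
P = 20.0900 * 0.91530311 * 0.51918680 - 21.3900 * 1.00000000 * 0.29046998 = 3.3339

Answer: Price = 3.3339


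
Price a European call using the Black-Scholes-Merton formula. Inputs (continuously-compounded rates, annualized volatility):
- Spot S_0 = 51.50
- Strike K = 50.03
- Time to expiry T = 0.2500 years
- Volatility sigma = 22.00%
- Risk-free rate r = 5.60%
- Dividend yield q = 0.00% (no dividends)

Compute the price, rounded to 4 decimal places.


Answer: Price = 3.4605

Derivation:
d1 = (ln(S/K) + (r - q + 0.5*sigma^2) * T) / (sigma * sqrt(T)) = 0.44553620
d2 = d1 - sigma * sqrt(T) = 0.33553620
exp(-rT) = 0.98609754; exp(-qT) = 1.00000000
C = S_0 * exp(-qT) * N(d1) - K * exp(-rT) * N(d2)
N(d1) = 0.67203385; N(d2) = 0.63138968
C = 51.5000 * 1.00000000 * 0.67203385 - 50.0300 * 0.98609754 * 0.63138968 = 3.4605


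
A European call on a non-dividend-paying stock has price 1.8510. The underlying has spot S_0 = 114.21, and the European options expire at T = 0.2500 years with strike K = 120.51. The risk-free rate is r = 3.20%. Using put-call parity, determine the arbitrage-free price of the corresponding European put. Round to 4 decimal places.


Put-call parity: C - P = S_0 * exp(-qT) - K * exp(-rT).
S_0 * exp(-qT) = 114.2100 * 1.00000000 = 114.21000000
K * exp(-rT) = 120.5100 * 0.99203191 = 119.54976606
P = C - S*exp(-qT) + K*exp(-rT)
P = 1.8510 - 114.21000000 + 119.54976606 = 7.1908

Answer: Put price = 7.1908
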